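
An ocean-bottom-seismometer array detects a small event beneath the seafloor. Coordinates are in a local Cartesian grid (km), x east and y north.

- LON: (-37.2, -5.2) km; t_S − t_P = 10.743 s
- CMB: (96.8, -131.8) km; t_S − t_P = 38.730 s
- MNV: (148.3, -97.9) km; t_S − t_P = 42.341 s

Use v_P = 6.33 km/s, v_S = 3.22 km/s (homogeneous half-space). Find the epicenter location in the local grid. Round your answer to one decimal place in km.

x ≈ -96.6 km, y ≈ 32.6 km

Distance from S−P lag: d = Δt · v_P v_S / (v_P − v_S) = Δt · (6.33·3.22)/(6.33−3.22) ≈ 6.5539·Δt.
So d_LON = 70.41, d_CMB = 253.83, d_MNV = 277.50 km.
Circle about each station: (x + 37.2)² + (y + 5.2)² = 70.41²; (x − 96.8)² + (y + 131.8)² = 253.83²; (x − 148.3)² + (y + 97.9)² = 277.50².
Subtracting pairs of circle equations eliminates x²+y² and gives linear equations (the radical axes):
268.0 x − 253.2 y = -34141.50
371.0 x − 185.4 y = -41882.26
Solving the 2×2 system: x ≈ -96.6, y ≈ 32.6 km.
Check against LON (with the unrounded x, y): √((x + 37.2)²+(y + 5.2)²) = 70.41 ≈ 70.41 km. ✓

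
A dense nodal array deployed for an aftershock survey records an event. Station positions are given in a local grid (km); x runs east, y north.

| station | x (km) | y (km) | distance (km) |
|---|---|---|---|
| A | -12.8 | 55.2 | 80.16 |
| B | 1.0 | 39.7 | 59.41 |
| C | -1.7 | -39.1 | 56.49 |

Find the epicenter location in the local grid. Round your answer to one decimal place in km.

Circle about each station: (x + 12.8)² + (y − 55.2)² = 80.16²; (x − 1.0)² + (y − 39.7)² = 59.41²; (x + 1.7)² + (y + 39.1)² = 56.49².
Subtracting the A equation from the B and C equations removes the quadratic terms:
27.6 x − 31.0 y = 1262.29
22.2 x − 188.6 y = 1555.33
Solving the 2×2 system: x ≈ 42.0, y ≈ -3.3 km.

(42.0, -3.3)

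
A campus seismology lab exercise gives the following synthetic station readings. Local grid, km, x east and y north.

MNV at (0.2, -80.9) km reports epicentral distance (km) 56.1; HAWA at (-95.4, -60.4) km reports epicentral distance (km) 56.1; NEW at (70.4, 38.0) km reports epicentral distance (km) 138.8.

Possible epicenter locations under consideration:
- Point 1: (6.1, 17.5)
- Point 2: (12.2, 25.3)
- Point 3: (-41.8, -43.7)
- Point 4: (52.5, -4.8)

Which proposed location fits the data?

Point 3

For each candidate, compare |candidate − station| to the reported distance:
Point 1: residuals MNV 42.5, HAWA 71.8, NEW 71.3 → max 71.8 km
Point 2: residuals MNV 50.8, HAWA 81.5, NEW 79.2 → max 81.5 km
Point 3: residuals MNV 0.0, HAWA 0.0, NEW 0.0 → max 0.0 km
Point 4: residuals MNV 36.2, HAWA 101.9, NEW 92.4 → max 101.9 km
Only Point 3 has all residuals ≈ 0.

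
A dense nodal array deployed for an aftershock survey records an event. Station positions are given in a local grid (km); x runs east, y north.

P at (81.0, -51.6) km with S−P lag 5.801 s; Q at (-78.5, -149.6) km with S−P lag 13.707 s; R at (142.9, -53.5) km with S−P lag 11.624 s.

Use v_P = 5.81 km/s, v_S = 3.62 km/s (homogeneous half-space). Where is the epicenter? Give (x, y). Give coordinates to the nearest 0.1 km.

Distance from S−P lag: d = Δt · v_P v_S / (v_P − v_S) = Δt · (5.81·3.62)/(5.81−3.62) ≈ 9.6037·Δt.
So d_P = 55.71, d_Q = 131.64, d_R = 111.63 km.
Circle about each station: (x − 81.0)² + (y + 51.6)² = 55.71²; (x + 78.5)² + (y + 149.6)² = 131.64²; (x − 142.9)² + (y + 53.5)² = 111.63².
Subtracting the P equation from the Q and R equations removes the quadratic terms:
-319.0 x − 196.0 y = 5093.36
123.8 x − 3.8 y = 4701.45
Solving the 2×2 system: x ≈ 35.4, y ≈ -83.6 km.
Check against P (with the unrounded x, y): √((x − 81.0)²+(y + 51.6)²) = 55.71 ≈ 55.71 km. ✓

35.4 km east, -83.6 km north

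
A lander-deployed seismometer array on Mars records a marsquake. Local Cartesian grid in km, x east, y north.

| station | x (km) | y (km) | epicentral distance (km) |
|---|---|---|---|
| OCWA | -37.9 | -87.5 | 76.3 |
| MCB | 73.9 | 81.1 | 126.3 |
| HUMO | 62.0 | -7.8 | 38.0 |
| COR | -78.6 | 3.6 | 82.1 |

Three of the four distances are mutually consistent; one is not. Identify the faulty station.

Solve using three stations at a time. Using OCWA, MCB, COR (subtract circle equations pairwise → linear system) gives (x, y) ≈ (-0.3, -21.1).
Distances from that point to each station vs reported:
  OCWA: calculated 76.3 vs reported 76.3 → residual 0.0 km
  MCB: calculated 126.3 vs reported 126.3 → residual 0.0 km
  HUMO: calculated 63.7 vs reported 38.0 → residual 25.7 km
  COR: calculated 82.1 vs reported 82.1 → residual 0.0 km
OCWA, MCB, COR are mutually consistent (residuals ≈ 0); HUMO is off by 25.7 km.

HUMO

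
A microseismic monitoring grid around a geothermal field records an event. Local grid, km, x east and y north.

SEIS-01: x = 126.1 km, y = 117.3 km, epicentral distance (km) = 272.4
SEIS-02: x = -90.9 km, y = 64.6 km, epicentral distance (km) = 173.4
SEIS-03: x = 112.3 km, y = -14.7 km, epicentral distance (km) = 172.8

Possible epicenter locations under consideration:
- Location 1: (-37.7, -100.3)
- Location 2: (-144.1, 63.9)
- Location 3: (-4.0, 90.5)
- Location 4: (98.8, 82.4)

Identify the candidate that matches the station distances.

Location 1

For each candidate, compare |candidate − station| to the reported distance:
Location 1: residuals SEIS-01 0.0, SEIS-02 0.1, SEIS-03 0.1 → max 0.1 km
Location 2: residuals SEIS-01 3.0, SEIS-02 120.2, SEIS-03 95.4 → max 120.2 km
Location 3: residuals SEIS-01 139.6, SEIS-02 82.7, SEIS-03 16.0 → max 139.6 km
Location 4: residuals SEIS-01 228.1, SEIS-02 17.1, SEIS-03 74.8 → max 228.1 km
Only Location 1 has all residuals ≈ 0.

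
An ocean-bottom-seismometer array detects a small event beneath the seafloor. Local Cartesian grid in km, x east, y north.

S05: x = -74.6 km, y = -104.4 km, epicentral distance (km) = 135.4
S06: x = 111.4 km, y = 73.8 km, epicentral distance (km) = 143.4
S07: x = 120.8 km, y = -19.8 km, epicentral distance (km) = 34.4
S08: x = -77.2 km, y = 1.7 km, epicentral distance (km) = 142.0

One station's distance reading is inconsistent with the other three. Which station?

S07

Solve using three stations at a time. Using S05, S06, S08 (subtract circle equations pairwise → linear system) gives (x, y) ≈ (52.2, -56.8).
Distances from that point to each station vs reported:
  S05: calculated 135.4 vs reported 135.4 → residual 0.0 km
  S06: calculated 143.4 vs reported 143.4 → residual 0.0 km
  S07: calculated 78.0 vs reported 34.4 → residual 43.6 km
  S08: calculated 142.0 vs reported 142.0 → residual 0.0 km
S05, S06, S08 are mutually consistent (residuals ≈ 0); S07 is off by 43.6 km.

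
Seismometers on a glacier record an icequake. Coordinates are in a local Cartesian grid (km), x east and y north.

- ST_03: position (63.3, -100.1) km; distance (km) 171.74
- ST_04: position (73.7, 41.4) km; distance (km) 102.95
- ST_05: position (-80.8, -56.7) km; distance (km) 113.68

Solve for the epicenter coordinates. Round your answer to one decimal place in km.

Circle about each station: (x − 63.3)² + (y + 100.1)² = 171.74²; (x − 73.7)² + (y − 41.4)² = 102.95²; (x + 80.8)² + (y + 56.7)² = 113.68².
Subtracting pairs of circle equations eliminates x²+y² and gives linear equations (the radical axes):
20.8 x + 283.0 y = 12014.68
-288.2 x + 86.8 y = 12288.12
Solving the 2×2 system: x ≈ -29.2, y ≈ 44.6 km.

x ≈ -29.2 km, y ≈ 44.6 km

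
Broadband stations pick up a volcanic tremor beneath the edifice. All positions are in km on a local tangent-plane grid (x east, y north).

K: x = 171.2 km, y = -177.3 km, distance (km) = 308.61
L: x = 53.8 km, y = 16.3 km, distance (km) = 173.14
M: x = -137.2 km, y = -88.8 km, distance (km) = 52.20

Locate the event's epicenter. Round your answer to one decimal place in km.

x ≈ -107.9 km, y ≈ -45.6 km

Circle about each station: (x − 171.2)² + (y + 177.3)² = 308.61²; (x − 53.8)² + (y − 16.3)² = 173.14²; (x + 137.2)² + (y + 88.8)² = 52.20².
Subtracting the K equation from the L and M equations removes the quadratic terms:
-234.8 x + 387.2 y = 7678.07
-616.8 x + 177.0 y = 58479.84
Solving the 2×2 system: x ≈ -107.9, y ≈ -45.6 km.
Check against K (with the unrounded x, y): √((x − 171.2)²+(y + 177.3)²) = 308.61 ≈ 308.61 km. ✓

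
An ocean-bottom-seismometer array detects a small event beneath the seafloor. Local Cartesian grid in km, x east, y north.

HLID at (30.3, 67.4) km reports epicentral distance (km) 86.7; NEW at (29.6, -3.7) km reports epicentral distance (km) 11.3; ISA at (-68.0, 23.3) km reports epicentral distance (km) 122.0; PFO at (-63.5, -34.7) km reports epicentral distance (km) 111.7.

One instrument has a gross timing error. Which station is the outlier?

Solve using three stations at a time. Using HLID, ISA, PFO (subtract circle equations pairwise → linear system) gives (x, y) ≈ (46.9, -17.7).
Distances from that point to each station vs reported:
  HLID: calculated 86.7 vs reported 86.7 → residual 0.0 km
  NEW: calculated 22.3 vs reported 11.3 → residual 11.0 km
  ISA: calculated 122.0 vs reported 122.0 → residual 0.0 km
  PFO: calculated 111.7 vs reported 111.7 → residual 0.0 km
HLID, ISA, PFO are mutually consistent (residuals ≈ 0); NEW is off by 11.0 km.

NEW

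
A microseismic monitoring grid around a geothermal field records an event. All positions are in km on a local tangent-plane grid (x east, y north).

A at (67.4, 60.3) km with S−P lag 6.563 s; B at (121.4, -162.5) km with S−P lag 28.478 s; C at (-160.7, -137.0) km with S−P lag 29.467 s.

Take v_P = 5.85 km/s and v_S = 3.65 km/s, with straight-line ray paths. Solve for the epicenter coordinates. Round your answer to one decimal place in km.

x ≈ 11.7 km, y ≈ 91.2 km

Distance from S−P lag: d = Δt · v_P v_S / (v_P − v_S) = Δt · (5.85·3.65)/(5.85−3.65) ≈ 9.7057·Δt.
So d_A = 63.70, d_B = 276.40, d_C = 286.00 km.
Circle about each station: (x − 67.4)² + (y − 60.3)² = 63.70²; (x − 121.4)² + (y + 162.5)² = 276.40²; (x + 160.7)² + (y + 137.0)² = 286.00².
Subtracting pairs of circle equations eliminates x²+y² and gives linear equations (the radical axes):
108.0 x − 445.6 y = -39373.91
-456.2 x − 394.6 y = -41323.67
Solving the 2×2 system: x ≈ 11.7, y ≈ 91.2 km.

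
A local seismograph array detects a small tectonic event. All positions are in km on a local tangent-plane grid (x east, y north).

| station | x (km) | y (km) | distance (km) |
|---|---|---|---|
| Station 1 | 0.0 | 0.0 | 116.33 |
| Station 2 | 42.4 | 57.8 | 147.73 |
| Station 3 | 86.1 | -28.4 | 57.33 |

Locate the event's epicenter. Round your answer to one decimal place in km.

Circle about each station: x² + y² = 116.33²; (x − 42.4)² + (y − 57.8)² = 147.73²; (x − 86.1)² + (y + 28.4)² = 57.33².
Subtracting the Station 1 equation from the Station 2 and Station 3 equations removes the quadratic terms:
84.8 x + 115.6 y = -3152.88
172.2 x − 56.8 y = 18465.71
Solving the 2×2 system: x ≈ 79.1, y ≈ -85.3 km.

79.1 km east, -85.3 km north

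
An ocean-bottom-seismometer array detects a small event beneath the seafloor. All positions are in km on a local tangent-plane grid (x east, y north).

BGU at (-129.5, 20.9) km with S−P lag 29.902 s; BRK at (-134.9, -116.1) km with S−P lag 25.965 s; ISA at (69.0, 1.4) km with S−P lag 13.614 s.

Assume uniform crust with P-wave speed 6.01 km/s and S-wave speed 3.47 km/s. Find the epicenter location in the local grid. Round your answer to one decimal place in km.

x ≈ 78.2 km, y ≈ -110.0 km

Distance from S−P lag: d = Δt · v_P v_S / (v_P − v_S) = Δt · (6.01·3.47)/(6.01−3.47) ≈ 8.2105·Δt.
So d_BGU = 245.51, d_BRK = 213.19, d_ISA = 111.78 km.
Circle about each station: (x + 129.5)² + (y − 20.9)² = 245.51²; (x + 134.9)² + (y + 116.1)² = 213.19²; (x − 69.0)² + (y − 1.4)² = 111.78².
Subtracting the BGU equation from the BRK and ISA equations removes the quadratic terms:
-10.8 x − 274.0 y = 29295.34
397.0 x − 39.0 y = 35336.29
Solving the 2×2 system: x ≈ 78.2, y ≈ -110.0 km.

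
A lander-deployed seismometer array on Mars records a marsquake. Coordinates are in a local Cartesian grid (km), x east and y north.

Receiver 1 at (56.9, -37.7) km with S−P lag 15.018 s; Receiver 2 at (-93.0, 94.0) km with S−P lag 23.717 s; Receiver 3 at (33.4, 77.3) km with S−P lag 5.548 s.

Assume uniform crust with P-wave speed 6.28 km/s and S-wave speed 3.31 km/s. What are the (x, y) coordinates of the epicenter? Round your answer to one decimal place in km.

Distance from S−P lag: d = Δt · v_P v_S / (v_P − v_S) = Δt · (6.28·3.31)/(6.28−3.31) ≈ 6.9989·Δt.
So d_Receiver 1 = 105.11, d_Receiver 2 = 165.99, d_Receiver 3 = 38.83 km.
Circle about each station: (x − 56.9)² + (y + 37.7)² = 105.11²; (x + 93.0)² + (y − 94.0)² = 165.99²; (x − 33.4)² + (y − 77.3)² = 38.83².
Subtracting the Receiver 1 equation from the Receiver 2 and Receiver 3 equations removes the quadratic terms:
-299.8 x + 263.4 y = -3678.47
-47.0 x + 230.0 y = 11972.29
Solving the 2×2 system: x ≈ 70.7, y ≈ 66.5 km.

x ≈ 70.7 km, y ≈ 66.5 km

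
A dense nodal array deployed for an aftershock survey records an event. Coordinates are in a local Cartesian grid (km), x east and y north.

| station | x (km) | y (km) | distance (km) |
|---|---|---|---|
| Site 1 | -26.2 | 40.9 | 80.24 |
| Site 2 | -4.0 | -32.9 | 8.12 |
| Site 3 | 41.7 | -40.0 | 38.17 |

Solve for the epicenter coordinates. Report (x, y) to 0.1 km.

(4.1, -33.4)

Circle about each station: (x + 26.2)² + (y − 40.9)² = 80.24²; (x + 4.0)² + (y + 32.9)² = 8.12²; (x − 41.7)² + (y + 40.0)² = 38.17².
Subtracting pairs of circle equations eliminates x²+y² and gives linear equations (the radical axes):
44.4 x − 147.6 y = 5111.68
135.8 x − 161.8 y = 5961.15
Solving the 2×2 system: x ≈ 4.1, y ≈ -33.4 km.
Check against Site 1 (with the unrounded x, y): √((x + 26.2)²+(y − 40.9)²) = 80.24 ≈ 80.24 km. ✓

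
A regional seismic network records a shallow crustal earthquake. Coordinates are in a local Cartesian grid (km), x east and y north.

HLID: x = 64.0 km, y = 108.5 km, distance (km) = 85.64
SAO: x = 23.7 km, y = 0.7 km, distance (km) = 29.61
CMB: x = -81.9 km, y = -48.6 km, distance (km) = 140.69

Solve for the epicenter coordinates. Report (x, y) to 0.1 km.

x ≈ 36.5 km, y ≈ 27.4 km

Circle about each station: (x − 64.0)² + (y − 108.5)² = 85.64²; (x − 23.7)² + (y − 0.7)² = 29.61²; (x + 81.9)² + (y + 48.6)² = 140.69².
Subtracting pairs of circle equations eliminates x²+y² and gives linear equations (the radical axes):
-80.6 x − 215.6 y = -8848.61
-291.8 x − 314.2 y = -19258.15
Solving the 2×2 system: x ≈ 36.5, y ≈ 27.4 km.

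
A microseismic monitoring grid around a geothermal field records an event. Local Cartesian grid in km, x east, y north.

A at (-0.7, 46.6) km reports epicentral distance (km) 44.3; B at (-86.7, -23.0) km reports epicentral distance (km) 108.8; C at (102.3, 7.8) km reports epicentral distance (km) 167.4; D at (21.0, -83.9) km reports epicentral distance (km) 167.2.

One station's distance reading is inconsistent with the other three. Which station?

Solve using three stations at a time. Using A, B, D (subtract circle equations pairwise → linear system) gives (x, y) ≈ (-36.0, 73.3).
Distances from that point to each station vs reported:
  A: calculated 44.3 vs reported 44.3 → residual 0.0 km
  B: calculated 108.8 vs reported 108.8 → residual 0.0 km
  C: calculated 153.0 vs reported 167.4 → residual 14.4 km
  D: calculated 167.2 vs reported 167.2 → residual 0.0 km
A, B, D are mutually consistent (residuals ≈ 0); C is off by 14.4 km.

C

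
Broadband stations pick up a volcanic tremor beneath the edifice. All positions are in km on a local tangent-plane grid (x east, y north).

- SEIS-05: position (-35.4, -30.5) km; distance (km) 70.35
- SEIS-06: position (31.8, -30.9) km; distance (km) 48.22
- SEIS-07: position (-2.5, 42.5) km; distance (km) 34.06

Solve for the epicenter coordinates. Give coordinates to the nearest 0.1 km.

Circle about each station: (x + 35.4)² + (y + 30.5)² = 70.35²; (x − 31.8)² + (y + 30.9)² = 48.22²; (x + 2.5)² + (y − 42.5)² = 34.06².
Subtracting the SEIS-05 equation from the SEIS-06 and SEIS-07 equations removes the quadratic terms:
134.4 x − 0.8 y = 2406.59
65.8 x + 146.0 y = 3418.13
Solving the 2×2 system: x ≈ 18.0, y ≈ 15.3 km.
Check against SEIS-05 (with the unrounded x, y): √((x + 35.4)²+(y + 30.5)²) = 70.35 ≈ 70.35 km. ✓

18.0 km east, 15.3 km north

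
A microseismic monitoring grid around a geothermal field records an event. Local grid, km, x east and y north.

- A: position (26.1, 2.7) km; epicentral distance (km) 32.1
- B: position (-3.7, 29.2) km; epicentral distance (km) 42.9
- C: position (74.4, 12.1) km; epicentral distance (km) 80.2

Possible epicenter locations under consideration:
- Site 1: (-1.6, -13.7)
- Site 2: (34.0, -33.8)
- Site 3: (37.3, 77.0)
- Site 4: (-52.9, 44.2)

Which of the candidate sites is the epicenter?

Site 1

For each candidate, compare |candidate − station| to the reported distance:
Site 1: residuals A 0.1, B 0.1, C 0.1 → max 0.1 km
Site 2: residuals A 5.2, B 30.5, C 19.1 → max 30.5 km
Site 3: residuals A 43.0, B 20.1, C 5.4 → max 43.0 km
Site 4: residuals A 57.1, B 8.5, C 51.1 → max 57.1 km
Only Site 1 has all residuals ≈ 0.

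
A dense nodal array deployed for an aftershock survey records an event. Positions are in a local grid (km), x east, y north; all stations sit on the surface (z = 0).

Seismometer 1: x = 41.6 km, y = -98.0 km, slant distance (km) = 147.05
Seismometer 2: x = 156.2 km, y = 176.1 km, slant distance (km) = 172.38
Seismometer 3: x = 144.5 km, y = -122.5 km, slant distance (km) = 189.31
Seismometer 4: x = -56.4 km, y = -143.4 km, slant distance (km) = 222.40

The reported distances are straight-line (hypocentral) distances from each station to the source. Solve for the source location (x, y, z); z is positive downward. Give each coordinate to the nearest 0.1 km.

Each station gives a sphere (x−x_i)² + (y−y_i)² + z² = d_i² (stations at z=0).
Subtracting the Seismometer 1 sphere from Seismometer 2 and Seismometer 3: z² cancels, leaving linear equations in x and y:
229.2 x + 548.2 y = 35983.93
205.8 x − 49.0 y = 10337.37
Solving: x ≈ 59.896, y ≈ 40.598 km (keep extra digits for the depth step; rounded: 59.9, 40.6).
Then from the Seismometer 1 sphere: z² = 147.05² − (x − 41.6)² − (y + 98.0)² with x = 59.896, y = 40.598, so z ≈ 45.602 ≈ 45.6 km.
Check against Seismometer 4 (with the unrounded solution): distance 222.40 ≈ 222.40 km. ✓

x ≈ 59.9 km, y ≈ 40.6 km, depth ≈ 45.6 km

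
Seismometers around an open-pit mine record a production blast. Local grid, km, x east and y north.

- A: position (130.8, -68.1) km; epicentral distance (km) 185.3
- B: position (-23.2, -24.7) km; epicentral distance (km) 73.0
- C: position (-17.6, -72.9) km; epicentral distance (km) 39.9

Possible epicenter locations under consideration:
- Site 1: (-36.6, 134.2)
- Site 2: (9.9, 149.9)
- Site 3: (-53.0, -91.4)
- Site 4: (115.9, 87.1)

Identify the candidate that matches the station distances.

For each candidate, compare |candidate − station| to the reported distance:
Site 1: residuals A 77.3, B 86.5, C 168.1 → max 168.1 km
Site 2: residuals A 64.0, B 104.7, C 184.6 → max 184.6 km
Site 3: residuals A 0.0, B 0.1, C 0.0 → max 0.1 km
Site 4: residuals A 29.4, B 105.5, C 168.5 → max 168.5 km
Only Site 3 has all residuals ≈ 0.

Site 3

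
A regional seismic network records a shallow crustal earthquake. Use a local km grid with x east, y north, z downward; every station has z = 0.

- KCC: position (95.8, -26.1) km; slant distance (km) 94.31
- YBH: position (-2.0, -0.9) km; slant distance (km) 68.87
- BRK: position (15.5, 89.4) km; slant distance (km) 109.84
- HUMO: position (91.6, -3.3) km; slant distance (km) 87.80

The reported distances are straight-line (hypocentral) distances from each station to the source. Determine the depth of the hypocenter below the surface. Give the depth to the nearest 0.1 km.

Each station gives a sphere (x−x_i)² + (y−y_i)² + z² = d_i² (stations at z=0).
Subtracting the KCC sphere from YBH and BRK: z² cancels, leaving linear equations in x and y:
-195.6 x + 50.4 y = -5702.74
-160.6 x + 231.0 y = -4796.69
Solving: x ≈ 29.000, y ≈ -0.603 km (keep extra digits for the depth step; rounded: 29.0, -0.6).
Then from the KCC sphere: z² = 94.31² − (x − 95.8)² − (y + 26.1)² with x = 29.000, y = -0.603, so z ≈ 61.498 ≈ 61.5 km.

61.5 km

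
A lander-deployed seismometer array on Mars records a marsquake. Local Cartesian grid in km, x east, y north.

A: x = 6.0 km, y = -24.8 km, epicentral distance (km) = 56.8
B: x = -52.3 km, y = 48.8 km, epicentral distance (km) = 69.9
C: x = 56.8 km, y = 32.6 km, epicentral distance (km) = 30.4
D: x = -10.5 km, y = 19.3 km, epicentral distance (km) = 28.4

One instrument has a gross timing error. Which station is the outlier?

C

Solve using three stations at a time. Using A, B, D (subtract circle equations pairwise → linear system) gives (x, y) ≈ (15.5, 31.3).
Distances from that point to each station vs reported:
  A: calculated 56.9 vs reported 56.8 → residual 0.1 km
  B: calculated 70.0 vs reported 69.9 → residual 0.1 km
  C: calculated 41.4 vs reported 30.4 → residual 11.0 km
  D: calculated 28.6 vs reported 28.4 → residual 0.2 km
A, B, D are mutually consistent (residuals ≈ 0); C is off by 11.0 km.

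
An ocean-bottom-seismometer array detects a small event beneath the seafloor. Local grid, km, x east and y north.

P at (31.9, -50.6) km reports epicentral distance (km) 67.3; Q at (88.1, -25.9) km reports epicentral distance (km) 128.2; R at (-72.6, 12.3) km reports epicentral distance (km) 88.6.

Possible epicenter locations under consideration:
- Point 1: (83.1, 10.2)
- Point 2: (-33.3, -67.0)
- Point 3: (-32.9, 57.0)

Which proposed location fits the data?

For each candidate, compare |candidate − station| to the reported distance:
Point 1: residuals P 12.2, Q 91.8, R 67.1 → max 91.8 km
Point 2: residuals P 0.1, Q 0.0, R 0.1 → max 0.1 km
Point 3: residuals P 58.3, Q 18.5, R 28.8 → max 58.3 km
Only Point 2 has all residuals ≈ 0.

Point 2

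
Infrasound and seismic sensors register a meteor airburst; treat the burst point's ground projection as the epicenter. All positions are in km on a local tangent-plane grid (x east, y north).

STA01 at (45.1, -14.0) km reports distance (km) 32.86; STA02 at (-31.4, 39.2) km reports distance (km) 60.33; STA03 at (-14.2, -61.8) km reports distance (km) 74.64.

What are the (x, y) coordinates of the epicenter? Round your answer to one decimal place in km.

Circle about each station: (x − 45.1)² + (y + 14.0)² = 32.86²; (x + 31.4)² + (y − 39.2)² = 60.33²; (x + 14.2)² + (y + 61.8)² = 74.64².
Subtracting the STA01 equation from the STA02 and STA03 equations removes the quadratic terms:
-153.0 x + 106.4 y = -2267.34
-118.6 x − 95.6 y = -2700.48
Solving the 2×2 system: x ≈ 18.5, y ≈ 5.3 km.
Check against STA01 (with the unrounded x, y): √((x − 45.1)²+(y + 14.0)²) = 32.86 ≈ 32.86 km. ✓

x ≈ 18.5 km, y ≈ 5.3 km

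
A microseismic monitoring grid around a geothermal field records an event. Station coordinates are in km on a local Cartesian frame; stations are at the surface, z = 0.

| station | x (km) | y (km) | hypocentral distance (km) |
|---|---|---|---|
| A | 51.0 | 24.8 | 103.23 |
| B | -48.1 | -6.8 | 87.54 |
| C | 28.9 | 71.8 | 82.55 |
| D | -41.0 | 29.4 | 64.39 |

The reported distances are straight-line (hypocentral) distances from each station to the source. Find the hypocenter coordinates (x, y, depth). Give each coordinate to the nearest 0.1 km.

Each station gives a sphere (x−x_i)² + (y−y_i)² + z² = d_i² (stations at z=0).
Subtracting the A sphere from B and C: z² cancels, leaving linear equations in x and y:
-198.2 x − 63.2 y = 2136.99
-44.2 x + 94.0 y = 6616.34
Solving: x ≈ -28.894, y ≈ 56.800 km (keep extra digits for the depth step; rounded: -28.9, 56.8).
Then from the A sphere: z² = 103.23² − (x − 51.0)² − (y − 24.8)² with x = -28.894, y = 56.800, so z ≈ 57.003 ≈ 57.0 km.

x ≈ -28.9 km, y ≈ 56.8 km, depth ≈ 57.0 km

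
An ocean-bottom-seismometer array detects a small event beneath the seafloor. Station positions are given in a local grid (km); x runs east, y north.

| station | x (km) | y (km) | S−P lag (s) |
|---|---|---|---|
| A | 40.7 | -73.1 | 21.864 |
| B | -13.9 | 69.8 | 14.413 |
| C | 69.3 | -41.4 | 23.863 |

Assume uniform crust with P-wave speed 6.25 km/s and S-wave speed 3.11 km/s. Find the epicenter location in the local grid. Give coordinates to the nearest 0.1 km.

Distance from S−P lag: d = Δt · v_P v_S / (v_P − v_S) = Δt · (6.25·3.11)/(6.25−3.11) ≈ 6.1903·Δt.
So d_A = 135.34, d_B = 89.22, d_C = 147.72 km.
Circle about each station: (x − 40.7)² + (y + 73.1)² = 135.34²; (x + 13.9)² + (y − 69.8)² = 89.22²; (x − 69.3)² + (y + 41.4)² = 147.72².
Subtracting pairs of circle equations eliminates x²+y² and gives linear equations (the radical axes):
-109.2 x + 285.8 y = 8421.86
57.2 x + 63.4 y = -3987.93
Solving the 2×2 system: x ≈ -71.9, y ≈ 2.0 km.

(-71.9, 2.0)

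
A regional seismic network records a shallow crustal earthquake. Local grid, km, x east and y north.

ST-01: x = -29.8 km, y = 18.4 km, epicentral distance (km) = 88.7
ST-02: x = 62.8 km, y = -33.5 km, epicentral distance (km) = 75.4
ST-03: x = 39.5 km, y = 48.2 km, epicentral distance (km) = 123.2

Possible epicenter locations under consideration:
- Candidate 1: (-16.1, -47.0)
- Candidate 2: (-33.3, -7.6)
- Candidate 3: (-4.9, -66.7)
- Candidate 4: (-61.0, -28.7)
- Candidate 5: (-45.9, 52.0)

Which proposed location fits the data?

Candidate 3

For each candidate, compare |candidate − station| to the reported distance:
Candidate 1: residuals ST-01 21.9, ST-02 4.6, ST-03 13.0 → max 21.9 km
Candidate 2: residuals ST-01 62.5, ST-02 24.1, ST-03 31.5 → max 62.5 km
Candidate 3: residuals ST-01 0.0, ST-02 0.0, ST-03 0.0 → max 0.0 km
Candidate 4: residuals ST-01 32.2, ST-02 48.5, ST-03 3.3 → max 48.5 km
Candidate 5: residuals ST-01 51.4, ST-02 62.9, ST-03 37.7 → max 62.9 km
Only Candidate 3 has all residuals ≈ 0.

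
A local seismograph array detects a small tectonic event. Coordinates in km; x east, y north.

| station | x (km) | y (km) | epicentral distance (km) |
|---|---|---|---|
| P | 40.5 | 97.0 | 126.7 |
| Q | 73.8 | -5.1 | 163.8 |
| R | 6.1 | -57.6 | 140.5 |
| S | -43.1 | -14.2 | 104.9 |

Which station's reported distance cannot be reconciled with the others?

S

Solve using three stations at a time. Using P, Q, R (subtract circle equations pairwise → linear system) gives (x, y) ≈ (-78.9, 54.4).
Distances from that point to each station vs reported:
  P: calculated 126.8 vs reported 126.7 → residual 0.1 km
  Q: calculated 163.9 vs reported 163.8 → residual 0.1 km
  R: calculated 140.6 vs reported 140.5 → residual 0.1 km
  S: calculated 77.3 vs reported 104.9 → residual 27.6 km
P, Q, R are mutually consistent (residuals ≈ 0); S is off by 27.6 km.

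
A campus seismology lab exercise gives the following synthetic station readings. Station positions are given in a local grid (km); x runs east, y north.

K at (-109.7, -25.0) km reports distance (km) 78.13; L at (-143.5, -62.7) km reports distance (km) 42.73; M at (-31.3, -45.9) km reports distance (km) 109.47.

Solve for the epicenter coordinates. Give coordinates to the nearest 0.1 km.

Circle about each station: (x + 109.7)² + (y + 25.0)² = 78.13²; (x + 143.5)² + (y + 62.7)² = 42.73²; (x + 31.3)² + (y + 45.9)² = 109.47².
Subtracting the K equation from the L and M equations removes the quadratic terms:
-67.6 x − 75.4 y = 16142.89
156.8 x − 41.8 y = -15451.97
Solving the 2×2 system: x ≈ -125.6, y ≈ -101.5 km.

-125.6 km east, -101.5 km north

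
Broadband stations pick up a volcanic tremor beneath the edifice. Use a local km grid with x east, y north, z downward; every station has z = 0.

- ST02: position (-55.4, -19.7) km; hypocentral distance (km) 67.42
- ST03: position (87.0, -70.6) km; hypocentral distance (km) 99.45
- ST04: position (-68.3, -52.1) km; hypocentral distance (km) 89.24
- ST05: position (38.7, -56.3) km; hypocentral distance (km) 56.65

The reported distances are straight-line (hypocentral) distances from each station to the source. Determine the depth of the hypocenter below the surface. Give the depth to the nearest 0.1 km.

Each station gives a sphere (x−x_i)² + (y−y_i)² + z² = d_i² (stations at z=0).
Subtracting the ST02 sphere from ST03 and ST04: z² cancels, leaving linear equations in x and y:
284.8 x − 101.8 y = 3751.26
-25.8 x − 64.8 y = 503.73
Solving: x ≈ 9.098, y ≈ -11.396 km (keep extra digits for the depth step; rounded: 9.1, -11.4).
Then from the ST02 sphere: z² = 67.42² − (x + 55.4)² − (y + 19.7)² with x = 9.098, y = -11.396, so z ≈ 17.791 ≈ 17.8 km.

z ≈ 17.8 km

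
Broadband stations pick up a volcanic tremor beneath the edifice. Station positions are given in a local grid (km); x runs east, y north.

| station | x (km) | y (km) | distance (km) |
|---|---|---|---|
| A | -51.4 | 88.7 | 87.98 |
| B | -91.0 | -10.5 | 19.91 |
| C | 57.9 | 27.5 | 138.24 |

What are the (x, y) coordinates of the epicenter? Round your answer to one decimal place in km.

x ≈ -78.5 km, y ≈ 5.0 km

Circle about each station: (x + 51.4)² + (y − 88.7)² = 87.98²; (x + 91.0)² + (y + 10.5)² = 19.91²; (x − 57.9)² + (y − 27.5)² = 138.24².
Subtracting the A equation from the B and C equations removes the quadratic terms:
-79.2 x − 198.4 y = 5225.67
218.6 x − 122.4 y = -17770.81
Solving the 2×2 system: x ≈ -78.5, y ≈ 5.0 km.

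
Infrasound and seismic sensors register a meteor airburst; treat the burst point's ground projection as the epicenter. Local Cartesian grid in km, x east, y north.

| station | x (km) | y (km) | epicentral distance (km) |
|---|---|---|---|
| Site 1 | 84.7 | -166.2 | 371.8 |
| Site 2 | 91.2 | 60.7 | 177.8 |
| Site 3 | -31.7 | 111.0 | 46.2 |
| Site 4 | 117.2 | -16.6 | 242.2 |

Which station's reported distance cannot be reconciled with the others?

Site 1

Solve using three stations at a time. Using Site 2, Site 3, Site 4 (subtract circle equations pairwise → linear system) gives (x, y) ≈ (-68.5, 138.9).
Distances from that point to each station vs reported:
  Site 1: calculated 341.4 vs reported 371.8 → residual 30.4 km
  Site 2: calculated 177.8 vs reported 177.8 → residual 0.0 km
  Site 3: calculated 46.2 vs reported 46.2 → residual 0.0 km
  Site 4: calculated 242.2 vs reported 242.2 → residual 0.0 km
Site 2, Site 3, Site 4 are mutually consistent (residuals ≈ 0); Site 1 is off by 30.4 km.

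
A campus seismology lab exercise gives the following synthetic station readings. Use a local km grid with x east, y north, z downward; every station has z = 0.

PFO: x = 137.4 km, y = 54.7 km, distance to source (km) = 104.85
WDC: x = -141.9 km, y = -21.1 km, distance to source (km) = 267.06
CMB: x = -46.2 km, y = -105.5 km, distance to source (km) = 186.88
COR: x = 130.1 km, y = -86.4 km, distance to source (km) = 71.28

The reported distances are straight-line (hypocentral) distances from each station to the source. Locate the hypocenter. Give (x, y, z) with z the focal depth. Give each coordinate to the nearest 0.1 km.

Each station gives a sphere (x−x_i)² + (y−y_i)² + z² = d_i² (stations at z=0).
Subtracting the PFO sphere from WDC and CMB: z² cancels, leaving linear equations in x and y:
-558.6 x − 151.6 y = -61617.55
-367.2 x − 320.4 y = -32536.77
Solving: x ≈ 120.103, y ≈ -36.096 km (keep extra digits for the depth step; rounded: 120.1, -36.1).
Then from the PFO sphere: z² = 104.85² − (x − 137.4)² − (y − 54.7)² with x = 120.103, y = -36.096, so z ≈ 49.502 ≈ 49.5 km.
Check against COR (with the unrounded solution): distance 71.28 ≈ 71.28 km. ✓

(120.1, -36.1, 49.5)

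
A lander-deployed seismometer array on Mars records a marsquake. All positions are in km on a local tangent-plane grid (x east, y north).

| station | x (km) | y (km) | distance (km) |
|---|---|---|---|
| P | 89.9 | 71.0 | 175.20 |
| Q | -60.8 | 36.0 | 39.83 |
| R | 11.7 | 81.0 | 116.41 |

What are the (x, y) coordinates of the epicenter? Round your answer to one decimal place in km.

(-68.9, -3.0)

Circle about each station: (x − 89.9)² + (y − 71.0)² = 175.20²; (x + 60.8)² + (y − 36.0)² = 39.83²; (x − 11.7)² + (y − 81.0)² = 116.41².
Subtracting the P equation from the Q and R equations removes the quadratic terms:
-301.4 x − 70.0 y = 20978.24
-156.4 x + 20.0 y = 10718.63
Solving the 2×2 system: x ≈ -68.9, y ≈ -3.0 km.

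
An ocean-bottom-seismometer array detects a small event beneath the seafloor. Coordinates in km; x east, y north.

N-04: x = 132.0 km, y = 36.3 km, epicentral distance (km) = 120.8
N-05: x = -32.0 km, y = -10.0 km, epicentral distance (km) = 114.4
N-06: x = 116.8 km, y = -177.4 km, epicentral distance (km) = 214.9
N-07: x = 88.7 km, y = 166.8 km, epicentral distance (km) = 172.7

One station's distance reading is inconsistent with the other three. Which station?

N-05

Solve using three stations at a time. Using N-04, N-06, N-07 (subtract circle equations pairwise → linear system) gives (x, y) ≈ (14.0, 11.2).
Distances from that point to each station vs reported:
  N-04: calculated 120.6 vs reported 120.8 → residual 0.2 km
  N-05: calculated 50.6 vs reported 114.4 → residual 63.8 km
  N-06: calculated 214.8 vs reported 214.9 → residual 0.1 km
  N-07: calculated 172.6 vs reported 172.7 → residual 0.1 km
N-04, N-06, N-07 are mutually consistent (residuals ≈ 0); N-05 is off by 63.8 km.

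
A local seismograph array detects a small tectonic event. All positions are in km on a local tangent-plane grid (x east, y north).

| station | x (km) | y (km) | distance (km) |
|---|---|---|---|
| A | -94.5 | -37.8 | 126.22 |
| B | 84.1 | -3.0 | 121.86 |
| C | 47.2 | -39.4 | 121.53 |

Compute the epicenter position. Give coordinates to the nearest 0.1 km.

x ≈ -18.4 km, y ≈ 62.9 km

Circle about each station: (x + 94.5)² + (y + 37.8)² = 126.22²; (x − 84.1)² + (y + 3.0)² = 121.86²; (x − 47.2)² + (y + 39.4)² = 121.53².
Subtracting the A equation from the B and C equations removes the quadratic terms:
357.2 x + 69.6 y = -2195.65
283.4 x − 3.2 y = -5416.94
Solving the 2×2 system: x ≈ -18.4, y ≈ 62.9 km.
Check against A (with the unrounded x, y): √((x + 94.5)²+(y + 37.8)²) = 126.22 ≈ 126.22 km. ✓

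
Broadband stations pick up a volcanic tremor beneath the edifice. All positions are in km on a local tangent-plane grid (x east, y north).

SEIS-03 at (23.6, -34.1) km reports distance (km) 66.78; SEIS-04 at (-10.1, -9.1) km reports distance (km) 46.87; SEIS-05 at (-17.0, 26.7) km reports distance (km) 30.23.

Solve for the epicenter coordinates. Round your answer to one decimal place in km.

Circle about each station: (x − 23.6)² + (y + 34.1)² = 66.78²; (x + 10.1)² + (y + 9.1)² = 46.87²; (x + 17.0)² + (y − 26.7)² = 30.23².
Subtracting the SEIS-03 equation from the SEIS-04 and SEIS-05 equations removes the quadratic terms:
-67.4 x + 50.0 y = 727.82
-81.2 x + 121.6 y = 2827.84
Solving the 2×2 system: x ≈ 12.8, y ≈ 31.8 km.

12.8 km east, 31.8 km north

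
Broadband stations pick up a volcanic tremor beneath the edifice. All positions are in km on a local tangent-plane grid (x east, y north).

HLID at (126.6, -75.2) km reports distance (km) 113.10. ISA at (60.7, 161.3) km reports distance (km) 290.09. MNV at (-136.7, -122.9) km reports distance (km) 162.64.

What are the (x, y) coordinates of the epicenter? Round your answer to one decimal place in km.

Circle about each station: (x − 126.6)² + (y + 75.2)² = 113.10²; (x − 60.7)² + (y − 161.3)² = 290.09²; (x + 136.7)² + (y + 122.9)² = 162.64².
Subtracting pairs of circle equations eliminates x²+y² and gives linear equations (the radical axes):
-131.8 x + 473.0 y = -63341.02
-526.6 x − 95.4 y = -1551.46
Solving the 2×2 system: x ≈ 25.9, y ≈ -126.7 km.
Check against HLID (with the unrounded x, y): √((x − 126.6)²+(y + 75.2)²) = 113.10 ≈ 113.10 km. ✓

(25.9, -126.7)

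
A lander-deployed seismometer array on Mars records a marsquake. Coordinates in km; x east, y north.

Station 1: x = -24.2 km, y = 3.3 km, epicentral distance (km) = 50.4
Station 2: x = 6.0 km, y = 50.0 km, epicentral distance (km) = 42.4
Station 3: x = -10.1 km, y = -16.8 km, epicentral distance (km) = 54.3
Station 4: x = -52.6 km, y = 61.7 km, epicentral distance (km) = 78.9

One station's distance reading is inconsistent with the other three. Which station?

Station 2

Solve using three stations at a time. Using Station 1, Station 3, Station 4 (subtract circle equations pairwise → linear system) gives (x, y) ≈ (19.5, 29.1).
Distances from that point to each station vs reported:
  Station 1: calculated 50.7 vs reported 50.4 → residual 0.3 km
  Station 2: calculated 24.9 vs reported 42.4 → residual 17.5 km
  Station 3: calculated 54.6 vs reported 54.3 → residual 0.3 km
  Station 4: calculated 79.1 vs reported 78.9 → residual 0.2 km
Station 1, Station 3, Station 4 are mutually consistent (residuals ≈ 0); Station 2 is off by 17.5 km.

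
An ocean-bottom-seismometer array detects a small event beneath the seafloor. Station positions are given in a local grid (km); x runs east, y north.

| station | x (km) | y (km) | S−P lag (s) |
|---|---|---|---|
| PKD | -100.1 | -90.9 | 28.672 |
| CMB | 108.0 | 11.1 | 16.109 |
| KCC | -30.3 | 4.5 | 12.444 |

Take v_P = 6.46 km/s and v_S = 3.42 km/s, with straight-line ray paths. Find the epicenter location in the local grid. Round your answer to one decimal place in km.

(15.3, 82.6)

Distance from S−P lag: d = Δt · v_P v_S / (v_P − v_S) = Δt · (6.46·3.42)/(6.46−3.42) ≈ 7.2675·Δt.
So d_PKD = 208.37, d_CMB = 117.07, d_KCC = 90.44 km.
Circle about each station: (x + 100.1)² + (y + 90.9)² = 208.37²; (x − 108.0)² + (y − 11.1)² = 117.07²; (x + 30.3)² + (y − 4.5)² = 90.44².
Subtracting pairs of circle equations eliminates x²+y² and gives linear equations (the radical axes):
416.2 x + 204.0 y = 23217.06
139.6 x + 190.8 y = 17894.18
Solving the 2×2 system: x ≈ 15.3, y ≈ 82.6 km.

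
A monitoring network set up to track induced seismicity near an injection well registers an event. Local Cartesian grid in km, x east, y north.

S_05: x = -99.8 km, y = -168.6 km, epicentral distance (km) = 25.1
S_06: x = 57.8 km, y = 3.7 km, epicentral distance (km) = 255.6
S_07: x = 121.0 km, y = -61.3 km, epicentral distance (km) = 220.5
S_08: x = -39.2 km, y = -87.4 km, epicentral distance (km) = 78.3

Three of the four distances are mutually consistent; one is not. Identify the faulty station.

S_06

Solve using three stations at a time. Using S_05, S_07, S_08 (subtract circle equations pairwise → linear system) gives (x, y) ≈ (-78.6, -155.1).
Distances from that point to each station vs reported:
  S_05: calculated 25.2 vs reported 25.1 → residual 0.1 km
  S_06: calculated 209.3 vs reported 255.6 → residual 46.3 km
  S_07: calculated 220.5 vs reported 220.5 → residual 0.0 km
  S_08: calculated 78.3 vs reported 78.3 → residual 0.0 km
S_05, S_07, S_08 are mutually consistent (residuals ≈ 0); S_06 is off by 46.3 km.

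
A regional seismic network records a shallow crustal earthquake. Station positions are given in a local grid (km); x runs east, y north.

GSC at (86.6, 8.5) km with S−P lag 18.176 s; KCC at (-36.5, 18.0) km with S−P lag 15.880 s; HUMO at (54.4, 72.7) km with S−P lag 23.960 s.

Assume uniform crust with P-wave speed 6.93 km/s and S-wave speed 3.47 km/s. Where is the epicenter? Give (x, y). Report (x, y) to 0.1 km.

Distance from S−P lag: d = Δt · v_P v_S / (v_P − v_S) = Δt · (6.93·3.47)/(6.93−3.47) ≈ 6.9500·Δt.
So d_GSC = 126.32, d_KCC = 110.37, d_HUMO = 166.52 km.
Circle about each station: (x − 86.6)² + (y − 8.5)² = 126.32²; (x + 36.5)² + (y − 18.0)² = 110.37²; (x − 54.4)² + (y − 72.7)² = 166.52².
Subtracting pairs of circle equations eliminates x²+y² and gives linear equations (the radical axes):
-246.2 x + 19.0 y = -2140.35
-64.4 x + 128.4 y = -11099.33
Solving the 2×2 system: x ≈ 2.1, y ≈ -85.4 km.

x ≈ 2.1 km, y ≈ -85.4 km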